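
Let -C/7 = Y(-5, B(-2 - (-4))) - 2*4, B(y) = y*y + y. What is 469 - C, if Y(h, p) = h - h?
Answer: 413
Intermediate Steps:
B(y) = y + y² (B(y) = y² + y = y + y²)
Y(h, p) = 0
C = 56 (C = -7*(0 - 2*4) = -7*(0 - 8) = -7*(-8) = 56)
469 - C = 469 - 1*56 = 469 - 56 = 413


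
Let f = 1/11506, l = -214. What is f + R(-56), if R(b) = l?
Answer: -2462283/11506 ≈ -214.00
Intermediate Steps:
R(b) = -214
f = 1/11506 ≈ 8.6911e-5
f + R(-56) = 1/11506 - 214 = -2462283/11506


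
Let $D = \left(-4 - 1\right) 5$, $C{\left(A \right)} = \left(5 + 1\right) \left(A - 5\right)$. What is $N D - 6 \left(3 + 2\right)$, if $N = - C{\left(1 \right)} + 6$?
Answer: $-780$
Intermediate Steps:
$C{\left(A \right)} = -30 + 6 A$ ($C{\left(A \right)} = 6 \left(-5 + A\right) = -30 + 6 A$)
$D = -25$ ($D = \left(-5\right) 5 = -25$)
$N = 30$ ($N = - (-30 + 6 \cdot 1) + 6 = - (-30 + 6) + 6 = \left(-1\right) \left(-24\right) + 6 = 24 + 6 = 30$)
$N D - 6 \left(3 + 2\right) = 30 \left(-25\right) - 6 \left(3 + 2\right) = -750 - 30 = -780$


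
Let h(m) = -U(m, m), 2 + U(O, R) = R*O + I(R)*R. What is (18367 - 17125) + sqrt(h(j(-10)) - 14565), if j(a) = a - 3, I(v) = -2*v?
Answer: 1242 + I*sqrt(14394) ≈ 1242.0 + 119.97*I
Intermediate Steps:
U(O, R) = -2 - 2*R**2 + O*R (U(O, R) = -2 + (R*O + (-2*R)*R) = -2 + (O*R - 2*R**2) = -2 + (-2*R**2 + O*R) = -2 - 2*R**2 + O*R)
j(a) = -3 + a
h(m) = 2 + m**2 (h(m) = -(-2 - 2*m**2 + m*m) = -(-2 - 2*m**2 + m**2) = -(-2 - m**2) = 2 + m**2)
(18367 - 17125) + sqrt(h(j(-10)) - 14565) = (18367 - 17125) + sqrt((2 + (-3 - 10)**2) - 14565) = 1242 + sqrt((2 + (-13)**2) - 14565) = 1242 + sqrt((2 + 169) - 14565) = 1242 + sqrt(171 - 14565) = 1242 + sqrt(-14394) = 1242 + I*sqrt(14394)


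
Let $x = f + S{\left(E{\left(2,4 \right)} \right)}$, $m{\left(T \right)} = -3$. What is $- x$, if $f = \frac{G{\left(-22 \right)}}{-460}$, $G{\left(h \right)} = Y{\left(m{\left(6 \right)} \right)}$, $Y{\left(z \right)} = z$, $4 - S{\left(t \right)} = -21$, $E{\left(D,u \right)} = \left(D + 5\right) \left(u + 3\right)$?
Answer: $- \frac{11503}{460} \approx -25.007$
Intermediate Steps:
$E{\left(D,u \right)} = \left(3 + u\right) \left(5 + D\right)$ ($E{\left(D,u \right)} = \left(5 + D\right) \left(3 + u\right) = \left(3 + u\right) \left(5 + D\right)$)
$S{\left(t \right)} = 25$ ($S{\left(t \right)} = 4 - -21 = 4 + 21 = 25$)
$G{\left(h \right)} = -3$
$f = \frac{3}{460}$ ($f = - \frac{3}{-460} = \left(-3\right) \left(- \frac{1}{460}\right) = \frac{3}{460} \approx 0.0065217$)
$x = \frac{11503}{460}$ ($x = \frac{3}{460} + 25 = \frac{11503}{460} \approx 25.007$)
$- x = \left(-1\right) \frac{11503}{460} = - \frac{11503}{460}$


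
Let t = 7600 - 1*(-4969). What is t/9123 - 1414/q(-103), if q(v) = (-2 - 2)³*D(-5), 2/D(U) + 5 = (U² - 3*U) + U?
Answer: 97151623/291936 ≈ 332.78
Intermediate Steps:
t = 12569 (t = 7600 + 4969 = 12569)
D(U) = 2/(-5 + U² - 2*U) (D(U) = 2/(-5 + ((U² - 3*U) + U)) = 2/(-5 + (U² - 2*U)) = 2/(-5 + U² - 2*U))
q(v) = -64/15 (q(v) = (-2 - 2)³*(2/(-5 + (-5)² - 2*(-5))) = (-4)³*(2/(-5 + 25 + 10)) = -128/30 = -64*1/15 = -64/15)
t/9123 - 1414/q(-103) = 12569/9123 - 1414/(-64/15) = 12569*(1/9123) - 1414*(-15/64) = 12569/9123 + 10605/32 = 97151623/291936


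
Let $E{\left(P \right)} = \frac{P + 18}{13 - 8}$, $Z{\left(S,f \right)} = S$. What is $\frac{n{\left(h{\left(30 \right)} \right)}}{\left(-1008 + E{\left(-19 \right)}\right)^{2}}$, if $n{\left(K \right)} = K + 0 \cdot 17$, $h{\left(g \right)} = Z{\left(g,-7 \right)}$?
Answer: $\frac{750}{25411681} \approx 2.9514 \cdot 10^{-5}$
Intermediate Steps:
$h{\left(g \right)} = g$
$E{\left(P \right)} = \frac{18}{5} + \frac{P}{5}$ ($E{\left(P \right)} = \frac{18 + P}{5} = \left(18 + P\right) \frac{1}{5} = \frac{18}{5} + \frac{P}{5}$)
$n{\left(K \right)} = K$ ($n{\left(K \right)} = K + 0 = K$)
$\frac{n{\left(h{\left(30 \right)} \right)}}{\left(-1008 + E{\left(-19 \right)}\right)^{2}} = \frac{30}{\left(-1008 + \left(\frac{18}{5} + \frac{1}{5} \left(-19\right)\right)\right)^{2}} = \frac{30}{\left(-1008 + \left(\frac{18}{5} - \frac{19}{5}\right)\right)^{2}} = \frac{30}{\left(-1008 - \frac{1}{5}\right)^{2}} = \frac{30}{\left(- \frac{5041}{5}\right)^{2}} = \frac{30}{\frac{25411681}{25}} = 30 \cdot \frac{25}{25411681} = \frac{750}{25411681}$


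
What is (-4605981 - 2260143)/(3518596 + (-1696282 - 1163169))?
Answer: -2288708/219715 ≈ -10.417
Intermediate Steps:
(-4605981 - 2260143)/(3518596 + (-1696282 - 1163169)) = -6866124/(3518596 - 2859451) = -6866124/659145 = -6866124*1/659145 = -2288708/219715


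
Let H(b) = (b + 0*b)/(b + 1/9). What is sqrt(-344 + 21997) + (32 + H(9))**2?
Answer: 7317025/6724 + sqrt(21653) ≈ 1235.3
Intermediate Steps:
H(b) = b/(1/9 + b) (H(b) = (b + 0)/(b + 1/9) = b/(1/9 + b))
sqrt(-344 + 21997) + (32 + H(9))**2 = sqrt(-344 + 21997) + (32 + 9*9/(1 + 9*9))**2 = sqrt(21653) + (32 + 9*9/(1 + 81))**2 = sqrt(21653) + (32 + 9*9/82)**2 = sqrt(21653) + (32 + 9*9*(1/82))**2 = sqrt(21653) + (32 + 81/82)**2 = sqrt(21653) + (2705/82)**2 = sqrt(21653) + 7317025/6724 = 7317025/6724 + sqrt(21653)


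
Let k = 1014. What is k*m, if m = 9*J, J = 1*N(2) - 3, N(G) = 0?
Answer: -27378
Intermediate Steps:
J = -3 (J = 1*0 - 3 = 0 - 3 = -3)
m = -27 (m = 9*(-3) = -27)
k*m = 1014*(-27) = -27378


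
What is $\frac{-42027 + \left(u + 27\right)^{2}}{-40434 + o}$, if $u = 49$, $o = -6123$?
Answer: $\frac{36251}{46557} \approx 0.77864$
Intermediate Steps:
$\frac{-42027 + \left(u + 27\right)^{2}}{-40434 + o} = \frac{-42027 + \left(49 + 27\right)^{2}}{-40434 - 6123} = \frac{-42027 + 76^{2}}{-46557} = \left(-42027 + 5776\right) \left(- \frac{1}{46557}\right) = \left(-36251\right) \left(- \frac{1}{46557}\right) = \frac{36251}{46557}$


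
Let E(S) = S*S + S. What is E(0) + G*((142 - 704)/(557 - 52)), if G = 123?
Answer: -69126/505 ≈ -136.88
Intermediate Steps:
E(S) = S + S**2 (E(S) = S**2 + S = S + S**2)
E(0) + G*((142 - 704)/(557 - 52)) = 0*(1 + 0) + 123*((142 - 704)/(557 - 52)) = 0*1 + 123*(-562/505) = 0 + 123*(-562*1/505) = 0 + 123*(-562/505) = 0 - 69126/505 = -69126/505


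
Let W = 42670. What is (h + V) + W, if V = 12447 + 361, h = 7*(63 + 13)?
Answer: 56010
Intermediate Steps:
h = 532 (h = 7*76 = 532)
V = 12808
(h + V) + W = (532 + 12808) + 42670 = 13340 + 42670 = 56010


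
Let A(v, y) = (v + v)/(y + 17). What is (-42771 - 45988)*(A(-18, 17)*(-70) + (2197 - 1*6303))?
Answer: 6083719378/17 ≈ 3.5787e+8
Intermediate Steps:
A(v, y) = 2*v/(17 + y) (A(v, y) = (2*v)/(17 + y) = 2*v/(17 + y))
(-42771 - 45988)*(A(-18, 17)*(-70) + (2197 - 1*6303)) = (-42771 - 45988)*((2*(-18)/(17 + 17))*(-70) + (2197 - 1*6303)) = -88759*((2*(-18)/34)*(-70) + (2197 - 6303)) = -88759*((2*(-18)*(1/34))*(-70) - 4106) = -88759*(-18/17*(-70) - 4106) = -88759*(1260/17 - 4106) = -88759*(-68542/17) = 6083719378/17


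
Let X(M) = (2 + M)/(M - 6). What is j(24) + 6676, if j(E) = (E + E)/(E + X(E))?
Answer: 1529236/229 ≈ 6677.9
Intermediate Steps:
X(M) = (2 + M)/(-6 + M)
j(E) = 2*E/(E + (2 + E)/(-6 + E)) (j(E) = (E + E)/(E + (2 + E)/(-6 + E)) = (2*E)/(E + (2 + E)/(-6 + E)) = 2*E/(E + (2 + E)/(-6 + E)))
j(24) + 6676 = 2*24*(-6 + 24)/(2 + 24 + 24*(-6 + 24)) + 6676 = 2*24*18/(2 + 24 + 24*18) + 6676 = 2*24*18/(2 + 24 + 432) + 6676 = 2*24*18/458 + 6676 = 2*24*(1/458)*18 + 6676 = 432/229 + 6676 = 1529236/229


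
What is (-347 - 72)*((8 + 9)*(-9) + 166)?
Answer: -5447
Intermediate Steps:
(-347 - 72)*((8 + 9)*(-9) + 166) = -419*(17*(-9) + 166) = -419*(-153 + 166) = -419*13 = -5447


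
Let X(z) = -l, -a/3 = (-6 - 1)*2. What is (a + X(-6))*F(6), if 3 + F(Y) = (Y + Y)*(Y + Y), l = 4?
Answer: 5358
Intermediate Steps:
F(Y) = -3 + 4*Y² (F(Y) = -3 + (Y + Y)*(Y + Y) = -3 + (2*Y)*(2*Y) = -3 + 4*Y²)
a = 42 (a = -3*(-6 - 1)*2 = -(-21)*2 = -3*(-14) = 42)
X(z) = -4 (X(z) = -1*4 = -4)
(a + X(-6))*F(6) = (42 - 4)*(-3 + 4*6²) = 38*(-3 + 4*36) = 38*(-3 + 144) = 38*141 = 5358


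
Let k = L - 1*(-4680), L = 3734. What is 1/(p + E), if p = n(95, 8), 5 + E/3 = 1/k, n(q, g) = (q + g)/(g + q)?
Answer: -8414/117793 ≈ -0.071430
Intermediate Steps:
k = 8414 (k = 3734 - 1*(-4680) = 3734 + 4680 = 8414)
n(q, g) = 1 (n(q, g) = (g + q)/(g + q) = 1)
E = -126207/8414 (E = -15 + 3/8414 = -126207/8414 ≈ -15.000)
p = 1
1/(p + E) = 1/(1 - 126207/8414) = 1/(-117793/8414) = -8414/117793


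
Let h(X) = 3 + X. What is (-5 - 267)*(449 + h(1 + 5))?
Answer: -124576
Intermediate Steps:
(-5 - 267)*(449 + h(1 + 5)) = (-5 - 267)*(449 + (3 + (1 + 5))) = -272*(449 + (3 + 6)) = -272*(449 + 9) = -272*458 = -124576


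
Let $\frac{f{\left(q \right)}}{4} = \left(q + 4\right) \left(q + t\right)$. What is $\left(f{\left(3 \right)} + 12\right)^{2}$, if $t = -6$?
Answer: $5184$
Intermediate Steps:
$f{\left(q \right)} = 4 \left(-6 + q\right) \left(4 + q\right)$ ($f{\left(q \right)} = 4 \left(q + 4\right) \left(q - 6\right) = 4 \left(4 + q\right) \left(-6 + q\right) = 4 \left(-6 + q\right) \left(4 + q\right)$)
$\left(f{\left(3 \right)} + 12\right)^{2} = \left(\left(-96 - 24 + 4 \cdot 3^{2}\right) + 12\right)^{2} = \left(\left(-96 - 24 + 4 \cdot 9\right) + 12\right)^{2} = \left(\left(-96 - 24 + 36\right) + 12\right)^{2} = \left(-84 + 12\right)^{2} = \left(-72\right)^{2} = 5184$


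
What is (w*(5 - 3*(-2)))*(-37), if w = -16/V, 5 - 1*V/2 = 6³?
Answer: -3256/211 ≈ -15.431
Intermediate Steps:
V = -422 (V = 10 - 2*6³ = 10 - 2*216 = 10 - 432 = -422)
w = 8/211 (w = -16/(-422) = -16*(-1/422) = 8/211 ≈ 0.037915)
(w*(5 - 3*(-2)))*(-37) = (8*(5 - 3*(-2))/211)*(-37) = (8*(5 + 6)/211)*(-37) = ((8/211)*11)*(-37) = (88/211)*(-37) = -3256/211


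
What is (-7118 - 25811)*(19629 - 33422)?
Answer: 454189697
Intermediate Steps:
(-7118 - 25811)*(19629 - 33422) = -32929*(-13793) = 454189697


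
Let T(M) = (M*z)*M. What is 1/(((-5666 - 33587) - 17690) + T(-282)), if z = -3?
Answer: -1/295515 ≈ -3.3839e-6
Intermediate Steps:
T(M) = -3*M**2 (T(M) = (M*(-3))*M = (-3*M)*M = -3*M**2)
1/(((-5666 - 33587) - 17690) + T(-282)) = 1/(((-5666 - 33587) - 17690) - 3*(-282)**2) = 1/((-39253 - 17690) - 3*79524) = 1/(-56943 - 238572) = 1/(-295515) = -1/295515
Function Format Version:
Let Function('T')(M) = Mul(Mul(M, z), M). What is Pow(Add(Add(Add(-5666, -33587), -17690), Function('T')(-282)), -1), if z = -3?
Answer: Rational(-1, 295515) ≈ -3.3839e-6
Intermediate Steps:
Function('T')(M) = Mul(-3, Pow(M, 2)) (Function('T')(M) = Mul(Mul(M, -3), M) = Mul(Mul(-3, M), M) = Mul(-3, Pow(M, 2)))
Pow(Add(Add(Add(-5666, -33587), -17690), Function('T')(-282)), -1) = Pow(Add(Add(Add(-5666, -33587), -17690), Mul(-3, Pow(-282, 2))), -1) = Pow(Add(Add(-39253, -17690), Mul(-3, 79524)), -1) = Pow(Add(-56943, -238572), -1) = Pow(-295515, -1) = Rational(-1, 295515)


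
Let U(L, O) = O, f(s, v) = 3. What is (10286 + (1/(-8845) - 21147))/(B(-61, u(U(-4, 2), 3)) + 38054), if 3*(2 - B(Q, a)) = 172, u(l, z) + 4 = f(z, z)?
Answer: -144098319/504147310 ≈ -0.28583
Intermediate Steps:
u(l, z) = -1 (u(l, z) = -4 + 3 = -1)
B(Q, a) = -166/3 (B(Q, a) = 2 - 1/3*172 = 2 - 172/3 = -166/3)
(10286 + (1/(-8845) - 21147))/(B(-61, u(U(-4, 2), 3)) + 38054) = (10286 + (1/(-8845) - 21147))/(-166/3 + 38054) = (10286 + (-1/8845 - 21147))/(113996/3) = (10286 - 187045216/8845)*(3/113996) = -96065546/8845*3/113996 = -144098319/504147310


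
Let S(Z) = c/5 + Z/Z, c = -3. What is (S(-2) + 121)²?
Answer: 368449/25 ≈ 14738.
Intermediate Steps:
S(Z) = ⅖ (S(Z) = -3/5 + Z/Z = -3*⅕ + 1 = -⅗ + 1 = ⅖)
(S(-2) + 121)² = (⅖ + 121)² = (607/5)² = 368449/25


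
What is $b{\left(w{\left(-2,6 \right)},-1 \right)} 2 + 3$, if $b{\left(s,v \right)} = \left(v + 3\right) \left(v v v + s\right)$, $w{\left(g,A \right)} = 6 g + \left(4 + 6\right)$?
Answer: $-9$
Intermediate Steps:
$w{\left(g,A \right)} = 10 + 6 g$ ($w{\left(g,A \right)} = 6 g + 10 = 10 + 6 g$)
$b{\left(s,v \right)} = \left(3 + v\right) \left(s + v^{3}\right)$ ($b{\left(s,v \right)} = \left(3 + v\right) \left(v^{2} v + s\right) = \left(3 + v\right) \left(v^{3} + s\right) = \left(3 + v\right) \left(s + v^{3}\right)$)
$b{\left(w{\left(-2,6 \right)},-1 \right)} 2 + 3 = \left(\left(-1\right)^{4} + 3 \left(10 + 6 \left(-2\right)\right) + 3 \left(-1\right)^{3} + \left(10 + 6 \left(-2\right)\right) \left(-1\right)\right) 2 + 3 = \left(1 + 3 \left(10 - 12\right) + 3 \left(-1\right) + \left(10 - 12\right) \left(-1\right)\right) 2 + 3 = \left(1 + 3 \left(-2\right) - 3 - -2\right) 2 + 3 = \left(1 - 6 - 3 + 2\right) 2 + 3 = \left(-6\right) 2 + 3 = -12 + 3 = -9$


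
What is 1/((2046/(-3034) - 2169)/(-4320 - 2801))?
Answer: 10802557/3291396 ≈ 3.2821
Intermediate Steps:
1/((2046/(-3034) - 2169)/(-4320 - 2801)) = 1/((2046*(-1/3034) - 2169)/(-7121)) = 1/((-1023/1517 - 2169)*(-1/7121)) = 1/(-3291396/1517*(-1/7121)) = 1/(3291396/10802557) = 10802557/3291396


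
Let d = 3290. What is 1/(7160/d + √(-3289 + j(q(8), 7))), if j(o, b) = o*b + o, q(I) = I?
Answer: 235564/349589881 - 541205*I*√129/349589881 ≈ 0.00067383 - 0.017583*I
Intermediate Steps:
j(o, b) = o + b*o (j(o, b) = b*o + o = o + b*o)
1/(7160/d + √(-3289 + j(q(8), 7))) = 1/(7160/3290 + √(-3289 + 8*(1 + 7))) = 1/(7160*(1/3290) + √(-3289 + 8*8)) = 1/(716/329 + √(-3289 + 64)) = 1/(716/329 + √(-3225)) = 1/(716/329 + 5*I*√129)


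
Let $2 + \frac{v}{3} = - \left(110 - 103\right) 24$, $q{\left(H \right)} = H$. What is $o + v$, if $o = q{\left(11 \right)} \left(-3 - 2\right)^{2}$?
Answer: $-235$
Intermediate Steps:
$v = -510$ ($v = -6 + 3 \left(- \left(110 - 103\right) 24\right) = -6 + 3 \left(- 7 \cdot 24\right) = -6 + 3 \left(\left(-1\right) 168\right) = -6 + 3 \left(-168\right) = -6 - 504 = -510$)
$o = 275$ ($o = 11 \left(-3 - 2\right)^{2} = 11 \left(-5\right)^{2} = 11 \cdot 25 = 275$)
$o + v = 275 - 510 = -235$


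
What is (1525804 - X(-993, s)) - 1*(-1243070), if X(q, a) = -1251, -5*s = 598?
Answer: 2770125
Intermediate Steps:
s = -598/5 (s = -1/5*598 = -598/5 ≈ -119.60)
(1525804 - X(-993, s)) - 1*(-1243070) = (1525804 - 1*(-1251)) - 1*(-1243070) = (1525804 + 1251) + 1243070 = 1527055 + 1243070 = 2770125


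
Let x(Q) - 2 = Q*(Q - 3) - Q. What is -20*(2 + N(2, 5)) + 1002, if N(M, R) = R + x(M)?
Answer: 902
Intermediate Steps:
x(Q) = 2 - Q + Q*(-3 + Q) (x(Q) = 2 + (Q*(Q - 3) - Q) = 2 + (Q*(-3 + Q) - Q) = 2 + (-Q + Q*(-3 + Q)) = 2 - Q + Q*(-3 + Q))
N(M, R) = 2 + R + M**2 - 4*M (N(M, R) = R + (2 + M**2 - 4*M) = 2 + R + M**2 - 4*M)
-20*(2 + N(2, 5)) + 1002 = -20*(2 + (2 + 5 + 2**2 - 4*2)) + 1002 = -20*(2 + (2 + 5 + 4 - 8)) + 1002 = -20*(2 + 3) + 1002 = -20*5 + 1002 = -100 + 1002 = 902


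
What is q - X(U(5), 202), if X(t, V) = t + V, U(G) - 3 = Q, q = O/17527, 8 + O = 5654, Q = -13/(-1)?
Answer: -3815240/17527 ≈ -217.68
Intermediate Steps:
Q = 13 (Q = -13*(-1) = 13)
O = 5646 (O = -8 + 5654 = 5646)
q = 5646/17527 ≈ 0.32213
U(G) = 16 (U(G) = 3 + 13 = 16)
X(t, V) = V + t
q - X(U(5), 202) = 5646/17527 - (202 + 16) = 5646/17527 - 1*218 = 5646/17527 - 218 = -3815240/17527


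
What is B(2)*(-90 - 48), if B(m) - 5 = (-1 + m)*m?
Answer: -966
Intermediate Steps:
B(m) = 5 + m*(-1 + m) (B(m) = 5 + (-1 + m)*m = 5 + m*(-1 + m))
B(2)*(-90 - 48) = (5 + 2² - 1*2)*(-90 - 48) = (5 + 4 - 2)*(-138) = 7*(-138) = -966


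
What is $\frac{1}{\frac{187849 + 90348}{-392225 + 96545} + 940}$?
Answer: $\frac{295680}{277661003} \approx 0.0010649$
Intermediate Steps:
$\frac{1}{\frac{187849 + 90348}{-392225 + 96545} + 940} = \frac{1}{\frac{278197}{-295680} + 940} = \frac{1}{278197 \left(- \frac{1}{295680}\right) + 940} = \frac{1}{- \frac{278197}{295680} + 940} = \frac{1}{\frac{277661003}{295680}} = \frac{295680}{277661003}$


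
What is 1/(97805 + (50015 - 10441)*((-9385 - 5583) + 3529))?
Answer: -1/452589181 ≈ -2.2095e-9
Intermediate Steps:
1/(97805 + (50015 - 10441)*((-9385 - 5583) + 3529)) = 1/(97805 + 39574*(-14968 + 3529)) = 1/(97805 + 39574*(-11439)) = 1/(97805 - 452686986) = 1/(-452589181) = -1/452589181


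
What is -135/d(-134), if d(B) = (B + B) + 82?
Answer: 45/62 ≈ 0.72581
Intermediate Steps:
d(B) = 82 + 2*B (d(B) = 2*B + 82 = 82 + 2*B)
-135/d(-134) = -135/(82 + 2*(-134)) = -135/(82 - 268) = -135/(-186) = -1/186*(-135) = 45/62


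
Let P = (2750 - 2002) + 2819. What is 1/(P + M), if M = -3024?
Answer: 1/543 ≈ 0.0018416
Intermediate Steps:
P = 3567 (P = 748 + 2819 = 3567)
1/(P + M) = 1/(3567 - 3024) = 1/543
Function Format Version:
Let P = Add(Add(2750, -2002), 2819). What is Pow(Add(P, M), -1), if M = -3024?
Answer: Rational(1, 543) ≈ 0.0018416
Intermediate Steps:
P = 3567 (P = Add(748, 2819) = 3567)
Pow(Add(P, M), -1) = Pow(Add(3567, -3024), -1) = Pow(543, -1) = Rational(1, 543)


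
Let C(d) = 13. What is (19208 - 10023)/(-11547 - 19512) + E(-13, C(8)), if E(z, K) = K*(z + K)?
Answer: -9185/31059 ≈ -0.29573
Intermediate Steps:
E(z, K) = K*(K + z)
(19208 - 10023)/(-11547 - 19512) + E(-13, C(8)) = (19208 - 10023)/(-11547 - 19512) + 13*(13 - 13) = 9185/(-31059) + 13*0 = 9185*(-1/31059) + 0 = -9185/31059 + 0 = -9185/31059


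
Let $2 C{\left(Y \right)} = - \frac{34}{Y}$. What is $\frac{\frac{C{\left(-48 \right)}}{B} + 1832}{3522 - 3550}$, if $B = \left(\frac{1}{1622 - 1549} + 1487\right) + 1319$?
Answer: $- \frac{18012723545}{275303616} \approx -65.429$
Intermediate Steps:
$C{\left(Y \right)} = - \frac{17}{Y}$ ($C{\left(Y \right)} = \frac{\left(-34\right) \frac{1}{Y}}{2} = - \frac{17}{Y}$)
$B = \frac{204839}{73}$ ($B = \left(\frac{1}{73} + 1487\right) + 1319 = \frac{108552}{73} + 1319 = \frac{204839}{73} \approx 2806.0$)
$\frac{\frac{C{\left(-48 \right)}}{B} + 1832}{3522 - 3550} = \frac{\frac{\left(-17\right) \frac{1}{-48}}{\frac{204839}{73}} + 1832}{3522 - 3550} = \frac{\left(-17\right) \left(- \frac{1}{48}\right) \frac{73}{204839} + 1832}{-28} = \left(\frac{17}{48} \cdot \frac{73}{204839} + 1832\right) \left(- \frac{1}{28}\right) = \left(\frac{1241}{9832272} + 1832\right) \left(- \frac{1}{28}\right) = \frac{18012723545}{9832272} \left(- \frac{1}{28}\right) = - \frac{18012723545}{275303616}$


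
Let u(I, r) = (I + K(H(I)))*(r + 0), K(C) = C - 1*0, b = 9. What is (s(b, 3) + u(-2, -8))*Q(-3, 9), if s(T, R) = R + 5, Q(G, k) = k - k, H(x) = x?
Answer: 0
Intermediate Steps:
K(C) = C (K(C) = C + 0 = C)
u(I, r) = 2*I*r (u(I, r) = (I + I)*(r + 0) = (2*I)*r = 2*I*r)
Q(G, k) = 0
s(T, R) = 5 + R
(s(b, 3) + u(-2, -8))*Q(-3, 9) = ((5 + 3) + 2*(-2)*(-8))*0 = (8 + 32)*0 = 40*0 = 0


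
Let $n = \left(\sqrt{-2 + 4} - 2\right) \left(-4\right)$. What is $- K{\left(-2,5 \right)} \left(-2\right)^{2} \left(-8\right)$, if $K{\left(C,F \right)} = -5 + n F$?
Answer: $1120 - 640 \sqrt{2} \approx 214.9$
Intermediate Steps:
$n = 8 - 4 \sqrt{2}$ ($n = \left(\sqrt{2} - 2\right) \left(-4\right) = \left(-2 + \sqrt{2}\right) \left(-4\right) = 8 - 4 \sqrt{2} \approx 2.3431$)
$K{\left(C,F \right)} = -5 + F \left(8 - 4 \sqrt{2}\right)$ ($K{\left(C,F \right)} = -5 + \left(8 - 4 \sqrt{2}\right) F = -5 + F \left(8 - 4 \sqrt{2}\right)$)
$- K{\left(-2,5 \right)} \left(-2\right)^{2} \left(-8\right) = - (-5 + 4 \cdot 5 \left(2 - \sqrt{2}\right)) \left(-2\right)^{2} \left(-8\right) = - (-5 + \left(40 - 20 \sqrt{2}\right)) 4 \left(-8\right) = - (35 - 20 \sqrt{2}) 4 \left(-8\right) = \left(-35 + 20 \sqrt{2}\right) 4 \left(-8\right) = \left(-140 + 80 \sqrt{2}\right) \left(-8\right) = 1120 - 640 \sqrt{2}$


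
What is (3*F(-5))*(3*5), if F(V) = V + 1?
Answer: -180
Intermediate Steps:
F(V) = 1 + V
(3*F(-5))*(3*5) = (3*(1 - 5))*(3*5) = (3*(-4))*15 = -12*15 = -180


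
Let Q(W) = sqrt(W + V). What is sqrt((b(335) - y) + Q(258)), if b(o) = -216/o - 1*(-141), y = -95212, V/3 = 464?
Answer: sqrt(10700918065 + 561125*sqrt(66))/335 ≈ 308.86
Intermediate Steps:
V = 1392 (V = 3*464 = 1392)
Q(W) = sqrt(1392 + W) (Q(W) = sqrt(W + 1392) = sqrt(1392 + W))
b(o) = 141 - 216/o (b(o) = -216/o + 141 = 141 - 216/o)
sqrt((b(335) - y) + Q(258)) = sqrt(((141 - 216/335) - 1*(-95212)) + sqrt(1392 + 258)) = sqrt(((141 - 216*1/335) + 95212) + sqrt(1650)) = sqrt(((141 - 216/335) + 95212) + 5*sqrt(66)) = sqrt((47019/335 + 95212) + 5*sqrt(66)) = sqrt(31943039/335 + 5*sqrt(66))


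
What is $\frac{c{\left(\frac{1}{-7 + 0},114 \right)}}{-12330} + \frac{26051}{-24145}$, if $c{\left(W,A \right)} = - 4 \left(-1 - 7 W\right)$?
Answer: $- \frac{26051}{24145} \approx -1.0789$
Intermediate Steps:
$c{\left(W,A \right)} = 4 + 28 W$
$\frac{c{\left(\frac{1}{-7 + 0},114 \right)}}{-12330} + \frac{26051}{-24145} = \frac{4 + \frac{28}{-7 + 0}}{-12330} + \frac{26051}{-24145} = \left(4 + \frac{28}{-7}\right) \left(- \frac{1}{12330}\right) + 26051 \left(- \frac{1}{24145}\right) = \left(4 + 28 \left(- \frac{1}{7}\right)\right) \left(- \frac{1}{12330}\right) - \frac{26051}{24145} = \left(4 - 4\right) \left(- \frac{1}{12330}\right) - \frac{26051}{24145} = 0 \left(- \frac{1}{12330}\right) - \frac{26051}{24145} = 0 - \frac{26051}{24145} = - \frac{26051}{24145}$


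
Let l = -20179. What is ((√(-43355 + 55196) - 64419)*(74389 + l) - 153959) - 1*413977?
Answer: -3492721926 + 54210*√11841 ≈ -3.4868e+9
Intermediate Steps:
((√(-43355 + 55196) - 64419)*(74389 + l) - 153959) - 1*413977 = ((√(-43355 + 55196) - 64419)*(74389 - 20179) - 153959) - 1*413977 = ((√11841 - 64419)*54210 - 153959) - 413977 = ((-64419 + √11841)*54210 - 153959) - 413977 = ((-3492153990 + 54210*√11841) - 153959) - 413977 = (-3492307949 + 54210*√11841) - 413977 = -3492721926 + 54210*√11841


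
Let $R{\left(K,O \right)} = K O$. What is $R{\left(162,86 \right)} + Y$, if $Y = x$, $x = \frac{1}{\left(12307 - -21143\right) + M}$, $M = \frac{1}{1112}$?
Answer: $\frac{518220259844}{37196401} \approx 13932.0$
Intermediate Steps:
$M = \frac{1}{1112} \approx 0.00089928$
$x = \frac{1112}{37196401}$ ($x = \frac{1}{\left(12307 - -21143\right) + \frac{1}{1112}} = \frac{1}{\left(12307 + 21143\right) + \frac{1}{1112}} = \frac{1}{33450 + \frac{1}{1112}} = \frac{1}{\frac{37196401}{1112}} = \frac{1112}{37196401} \approx 2.9895 \cdot 10^{-5}$)
$Y = \frac{1112}{37196401} \approx 2.9895 \cdot 10^{-5}$
$R{\left(162,86 \right)} + Y = 162 \cdot 86 + \frac{1112}{37196401} = 13932 + \frac{1112}{37196401} = \frac{518220259844}{37196401}$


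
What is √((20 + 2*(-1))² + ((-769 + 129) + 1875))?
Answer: √1559 ≈ 39.484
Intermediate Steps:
√((20 + 2*(-1))² + ((-769 + 129) + 1875)) = √((20 - 2)² + (-640 + 1875)) = √(18² + 1235) = √(324 + 1235) = √1559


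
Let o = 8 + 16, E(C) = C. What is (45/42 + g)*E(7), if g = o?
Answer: 351/2 ≈ 175.50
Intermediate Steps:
o = 24
g = 24
(45/42 + g)*E(7) = (45/42 + 24)*7 = (45*(1/42) + 24)*7 = (15/14 + 24)*7 = (351/14)*7 = 351/2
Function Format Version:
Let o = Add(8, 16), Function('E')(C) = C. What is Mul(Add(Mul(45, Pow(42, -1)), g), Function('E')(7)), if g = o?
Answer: Rational(351, 2) ≈ 175.50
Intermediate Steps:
o = 24
g = 24
Mul(Add(Mul(45, Pow(42, -1)), g), Function('E')(7)) = Mul(Add(Mul(45, Pow(42, -1)), 24), 7) = Mul(Add(Mul(45, Rational(1, 42)), 24), 7) = Mul(Add(Rational(15, 14), 24), 7) = Mul(Rational(351, 14), 7) = Rational(351, 2)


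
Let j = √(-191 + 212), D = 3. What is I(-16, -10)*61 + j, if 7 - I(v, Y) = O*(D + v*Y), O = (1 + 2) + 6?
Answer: -89060 + √21 ≈ -89055.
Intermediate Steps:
O = 9 (O = 3 + 6 = 9)
j = √21 ≈ 4.5826
I(v, Y) = -20 - 9*Y*v (I(v, Y) = 7 - 9*(3 + v*Y) = 7 - 9*(3 + Y*v) = 7 - (27 + 9*Y*v) = 7 + (-27 - 9*Y*v) = -20 - 9*Y*v)
I(-16, -10)*61 + j = (-20 - 9*(-10)*(-16))*61 + √21 = (-20 - 1440)*61 + √21 = -1460*61 + √21 = -89060 + √21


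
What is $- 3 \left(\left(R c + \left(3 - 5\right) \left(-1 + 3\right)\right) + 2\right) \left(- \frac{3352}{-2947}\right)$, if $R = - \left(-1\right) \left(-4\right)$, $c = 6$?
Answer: $\frac{261456}{2947} \approx 88.719$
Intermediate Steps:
$R = -4$ ($R = \left(-1\right) 4 = -4$)
$- 3 \left(\left(R c + \left(3 - 5\right) \left(-1 + 3\right)\right) + 2\right) \left(- \frac{3352}{-2947}\right) = - 3 \left(\left(\left(-4\right) 6 + \left(3 - 5\right) \left(-1 + 3\right)\right) + 2\right) \left(- \frac{3352}{-2947}\right) = - 3 \left(\left(-24 - 4\right) + 2\right) \left(\left(-3352\right) \left(- \frac{1}{2947}\right)\right) = - 3 \left(\left(-24 - 4\right) + 2\right) \frac{3352}{2947} = - 3 \left(-28 + 2\right) \frac{3352}{2947} = \left(-3\right) \left(-26\right) \frac{3352}{2947} = 78 \cdot \frac{3352}{2947} = \frac{261456}{2947}$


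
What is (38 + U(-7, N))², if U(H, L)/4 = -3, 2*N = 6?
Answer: 676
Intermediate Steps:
N = 3 (N = (½)*6 = 3)
U(H, L) = -12 (U(H, L) = 4*(-3) = -12)
(38 + U(-7, N))² = (38 - 12)² = 26² = 676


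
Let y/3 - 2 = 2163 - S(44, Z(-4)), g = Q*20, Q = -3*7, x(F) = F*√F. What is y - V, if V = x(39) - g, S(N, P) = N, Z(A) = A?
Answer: 5943 - 39*√39 ≈ 5699.4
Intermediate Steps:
x(F) = F^(3/2)
Q = -21
g = -420 (g = -21*20 = -420)
V = 420 + 39*√39 (V = 39^(3/2) - 1*(-420) = 39*√39 + 420 = 420 + 39*√39 ≈ 663.55)
y = 6363 (y = 6 + 3*(2163 - 1*44) = 6 + 3*(2163 - 44) = 6 + 3*2119 = 6 + 6357 = 6363)
y - V = 6363 - (420 + 39*√39) = 6363 + (-420 - 39*√39) = 5943 - 39*√39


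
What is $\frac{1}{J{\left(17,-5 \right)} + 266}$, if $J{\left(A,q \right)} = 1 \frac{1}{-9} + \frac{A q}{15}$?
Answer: $\frac{9}{2342} \approx 0.0038429$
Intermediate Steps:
$J{\left(A,q \right)} = - \frac{1}{9} + \frac{A q}{15}$ ($J{\left(A,q \right)} = 1 \left(- \frac{1}{9}\right) + A q \frac{1}{15} = - \frac{1}{9} + \frac{A q}{15}$)
$\frac{1}{J{\left(17,-5 \right)} + 266} = \frac{1}{\left(- \frac{1}{9} + \frac{1}{15} \cdot 17 \left(-5\right)\right) + 266} = \frac{1}{\left(- \frac{1}{9} - \frac{17}{3}\right) + 266} = \frac{1}{- \frac{52}{9} + 266} = \frac{1}{\frac{2342}{9}} = \frac{9}{2342}$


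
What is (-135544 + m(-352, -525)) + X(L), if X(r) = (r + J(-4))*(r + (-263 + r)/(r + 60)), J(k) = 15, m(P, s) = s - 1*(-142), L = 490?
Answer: 12290457/110 ≈ 1.1173e+5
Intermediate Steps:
m(P, s) = 142 + s (m(P, s) = s + 142 = 142 + s)
X(r) = (15 + r)*(r + (-263 + r)/(60 + r)) (X(r) = (r + 15)*(r + (-263 + r)/(r + 60)) = (15 + r)*(r + (-263 + r)/(60 + r)))
(-135544 + m(-352, -525)) + X(L) = (-135544 + (142 - 525)) + (-3945 + 490³ + 76*490² + 652*490)/(60 + 490) = (-135544 - 383) + (-3945 + 117649000 + 76*240100 + 319480)/550 = -135927 + (-3945 + 117649000 + 18247600 + 319480)/550 = -135927 + (1/550)*136212135 = -135927 + 27242427/110 = 12290457/110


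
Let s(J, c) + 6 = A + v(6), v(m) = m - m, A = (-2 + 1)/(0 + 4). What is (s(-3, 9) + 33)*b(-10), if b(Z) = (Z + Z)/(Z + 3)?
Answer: 535/7 ≈ 76.429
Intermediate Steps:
A = -¼ (A = -1/4 = -1*¼ = -¼ ≈ -0.25000)
v(m) = 0
s(J, c) = -25/4 (s(J, c) = -6 + (-¼ + 0) = -6 - ¼ = -25/4)
b(Z) = 2*Z/(3 + Z) (b(Z) = (2*Z)/(3 + Z) = 2*Z/(3 + Z))
(s(-3, 9) + 33)*b(-10) = (-25/4 + 33)*(2*(-10)/(3 - 10)) = 107*(2*(-10)/(-7))/4 = 107*(2*(-10)*(-⅐))/4 = (107/4)*(20/7) = 535/7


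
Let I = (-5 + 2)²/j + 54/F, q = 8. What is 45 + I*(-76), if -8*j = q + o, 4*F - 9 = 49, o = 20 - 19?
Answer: 10729/29 ≈ 369.97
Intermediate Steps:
o = 1
F = 29/2 (F = 9/4 + (¼)*49 = 9/4 + 49/4 = 29/2 ≈ 14.500)
j = -9/8 (j = -(8 + 1)/8 = -⅛*9 = -9/8 ≈ -1.1250)
I = -124/29 (I = (-5 + 2)²/(-9/8) + 54/(29/2) = (-3)²*(-8/9) + 54*(2/29) = 9*(-8/9) + 108/29 = -8 + 108/29 = -124/29 ≈ -4.2759)
45 + I*(-76) = 45 - 124/29*(-76) = 45 + 9424/29 = 10729/29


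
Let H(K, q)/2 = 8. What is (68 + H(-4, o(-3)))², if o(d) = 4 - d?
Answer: 7056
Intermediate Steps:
H(K, q) = 16 (H(K, q) = 2*8 = 16)
(68 + H(-4, o(-3)))² = (68 + 16)² = 84² = 7056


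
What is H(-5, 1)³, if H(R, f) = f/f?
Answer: 1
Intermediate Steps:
H(R, f) = 1
H(-5, 1)³ = 1³ = 1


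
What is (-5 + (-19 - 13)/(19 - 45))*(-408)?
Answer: 19992/13 ≈ 1537.8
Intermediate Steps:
(-5 + (-19 - 13)/(19 - 45))*(-408) = (-5 - 32/(-26))*(-408) = (-5 - 32*(-1/26))*(-408) = (-5 + 16/13)*(-408) = -49/13*(-408) = 19992/13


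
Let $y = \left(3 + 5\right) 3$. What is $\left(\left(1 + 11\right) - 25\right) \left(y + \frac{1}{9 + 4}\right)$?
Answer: $-313$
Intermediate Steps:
$y = 24$ ($y = 8 \cdot 3 = 24$)
$\left(\left(1 + 11\right) - 25\right) \left(y + \frac{1}{9 + 4}\right) = \left(\left(1 + 11\right) - 25\right) \left(24 + \frac{1}{9 + 4}\right) = \left(12 - 25\right) \left(24 + \frac{1}{13}\right) = - 13 \left(24 + \frac{1}{13}\right) = \left(-13\right) \frac{313}{13} = -313$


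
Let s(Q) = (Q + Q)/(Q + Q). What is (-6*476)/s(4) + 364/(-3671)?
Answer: -10484740/3671 ≈ -2856.1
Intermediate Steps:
s(Q) = 1 (s(Q) = (2*Q)/((2*Q)) = (2*Q)*(1/(2*Q)) = 1)
(-6*476)/s(4) + 364/(-3671) = -6*476/1 + 364/(-3671) = -2856*1 + 364*(-1/3671) = -2856 - 364/3671 = -10484740/3671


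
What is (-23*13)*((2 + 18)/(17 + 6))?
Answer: -260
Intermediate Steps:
(-23*13)*((2 + 18)/(17 + 6)) = -5980/23 = -299*20/23 = -260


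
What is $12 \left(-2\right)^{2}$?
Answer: $48$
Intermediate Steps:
$12 \left(-2\right)^{2} = 12 \cdot 4 = 48$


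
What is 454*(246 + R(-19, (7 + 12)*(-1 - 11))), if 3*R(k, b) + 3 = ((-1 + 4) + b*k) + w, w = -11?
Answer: 2296786/3 ≈ 7.6560e+5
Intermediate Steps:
R(k, b) = -11/3 + b*k/3 (R(k, b) = -1 + (((-1 + 4) + b*k) - 11)/3 = -1 + ((3 + b*k) - 11)/3 = -1 + (-8 + b*k)/3 = -1 + (-8/3 + b*k/3) = -11/3 + b*k/3)
454*(246 + R(-19, (7 + 12)*(-1 - 11))) = 454*(246 + (-11/3 + (1/3)*((7 + 12)*(-1 - 11))*(-19))) = 454*(246 + (-11/3 + (1/3)*(19*(-12))*(-19))) = 454*(246 + (-11/3 + (1/3)*(-228)*(-19))) = 454*(246 + (-11/3 + 1444)) = 454*(246 + 4321/3) = 454*(5059/3) = 2296786/3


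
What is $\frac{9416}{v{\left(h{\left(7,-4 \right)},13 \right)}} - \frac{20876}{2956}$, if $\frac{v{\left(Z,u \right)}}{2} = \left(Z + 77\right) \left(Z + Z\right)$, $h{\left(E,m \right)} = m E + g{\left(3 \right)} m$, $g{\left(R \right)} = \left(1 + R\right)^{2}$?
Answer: $- \frac{2731307}{509910} \approx -5.3564$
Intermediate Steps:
$h{\left(E,m \right)} = 16 m + E m$ ($h{\left(E,m \right)} = m E + \left(1 + 3\right)^{2} m = E m + 4^{2} m = E m + 16 m = 16 m + E m$)
$v{\left(Z,u \right)} = 4 Z \left(77 + Z\right)$ ($v{\left(Z,u \right)} = 2 \left(Z + 77\right) \left(Z + Z\right) = 2 \left(77 + Z\right) 2 Z = 2 \cdot 2 Z \left(77 + Z\right) = 4 Z \left(77 + Z\right)$)
$\frac{9416}{v{\left(h{\left(7,-4 \right)},13 \right)}} - \frac{20876}{2956} = \frac{9416}{4 \left(- 4 \left(16 + 7\right)\right) \left(77 - 4 \left(16 + 7\right)\right)} - \frac{20876}{2956} = \frac{9416}{4 \left(\left(-4\right) 23\right) \left(77 - 92\right)} - \frac{5219}{739} = \frac{9416}{4 \left(-92\right) \left(77 - 92\right)} - \frac{5219}{739} = \frac{9416}{4 \left(-92\right) \left(-15\right)} - \frac{5219}{739} = \frac{9416}{5520} - \frac{5219}{739} = 9416 \cdot \frac{1}{5520} - \frac{5219}{739} = \frac{1177}{690} - \frac{5219}{739} = - \frac{2731307}{509910}$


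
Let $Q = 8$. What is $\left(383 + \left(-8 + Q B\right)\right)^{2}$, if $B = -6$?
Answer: $106929$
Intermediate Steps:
$\left(383 + \left(-8 + Q B\right)\right)^{2} = \left(383 + \left(-8 + 8 \left(-6\right)\right)\right)^{2} = \left(383 - 56\right)^{2} = 327^{2} = 106929$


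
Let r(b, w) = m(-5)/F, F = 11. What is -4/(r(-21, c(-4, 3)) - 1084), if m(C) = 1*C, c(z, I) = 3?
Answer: 44/11929 ≈ 0.0036885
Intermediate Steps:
m(C) = C
r(b, w) = -5/11
-4/(r(-21, c(-4, 3)) - 1084) = -4/(-5/11 - 1084) = -4/(-11929/11) = -4*(-11/11929) = 44/11929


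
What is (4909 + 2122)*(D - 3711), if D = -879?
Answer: -32272290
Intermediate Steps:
(4909 + 2122)*(D - 3711) = (4909 + 2122)*(-879 - 3711) = 7031*(-4590) = -32272290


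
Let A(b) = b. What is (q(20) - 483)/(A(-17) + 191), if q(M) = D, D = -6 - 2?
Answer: -491/174 ≈ -2.8218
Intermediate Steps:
D = -8
q(M) = -8
(q(20) - 483)/(A(-17) + 191) = (-8 - 483)/(-17 + 191) = -491/174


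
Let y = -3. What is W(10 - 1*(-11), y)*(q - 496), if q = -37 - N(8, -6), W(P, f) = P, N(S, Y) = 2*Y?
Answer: -10941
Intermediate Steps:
q = -25 (q = -37 - 2*(-6) = -37 - 1*(-12) = -37 + 12 = -25)
W(10 - 1*(-11), y)*(q - 496) = (10 - 1*(-11))*(-25 - 496) = (10 + 11)*(-521) = 21*(-521) = -10941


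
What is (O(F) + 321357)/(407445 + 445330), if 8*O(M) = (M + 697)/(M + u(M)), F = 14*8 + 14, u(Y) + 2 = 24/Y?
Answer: 6704809731/17792297600 ≈ 0.37684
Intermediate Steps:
u(Y) = -2 + 24/Y
F = 126 (F = 112 + 14 = 126)
O(M) = (697 + M)/(8*(-2 + M + 24/M)) (O(M) = ((M + 697)/(M + (-2 + 24/M)))/8 = ((697 + M)/(-2 + M + 24/M))/8 = (697 + M)/(8*(-2 + M + 24/M)))
(O(F) + 321357)/(407445 + 445330) = ((⅛)*126*(697 + 126)/(24 + 126*(-2 + 126)) + 321357)/(407445 + 445330) = ((⅛)*126*823/(24 + 126*124) + 321357)/852775 = ((⅛)*126*823/(24 + 15624) + 321357)*(1/852775) = ((⅛)*126*823/15648 + 321357)*(1/852775) = ((⅛)*126*(1/15648)*823 + 321357)*(1/852775) = (17283/20864 + 321357)*(1/852775) = (6704809731/20864)*(1/852775) = 6704809731/17792297600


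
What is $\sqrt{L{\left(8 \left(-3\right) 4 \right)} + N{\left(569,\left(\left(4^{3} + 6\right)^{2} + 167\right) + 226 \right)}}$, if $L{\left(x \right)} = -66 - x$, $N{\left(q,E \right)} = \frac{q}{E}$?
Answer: $\frac{\sqrt{843487187}}{5293} \approx 5.487$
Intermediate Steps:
$\sqrt{L{\left(8 \left(-3\right) 4 \right)} + N{\left(569,\left(\left(4^{3} + 6\right)^{2} + 167\right) + 226 \right)}} = \sqrt{\left(-66 - 8 \left(-3\right) 4\right) + \frac{569}{\left(\left(4^{3} + 6\right)^{2} + 167\right) + 226}} = \sqrt{\left(-66 - \left(-24\right) 4\right) + \frac{569}{\left(\left(64 + 6\right)^{2} + 167\right) + 226}} = \sqrt{\left(-66 - -96\right) + \frac{569}{\left(70^{2} + 167\right) + 226}} = \sqrt{\left(-66 + 96\right) + \frac{569}{\left(4900 + 167\right) + 226}} = \sqrt{30 + \frac{569}{5067 + 226}} = \sqrt{30 + \frac{569}{5293}} = \sqrt{\frac{159359}{5293}} = \frac{\sqrt{843487187}}{5293}$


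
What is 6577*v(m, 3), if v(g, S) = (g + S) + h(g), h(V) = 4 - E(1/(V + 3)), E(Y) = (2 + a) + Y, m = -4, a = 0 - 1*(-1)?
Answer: 6577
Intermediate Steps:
a = 1 (a = 0 + 1 = 1)
E(Y) = 3 + Y (E(Y) = (2 + 1) + Y = 3 + Y)
h(V) = 1 - 1/(3 + V) (h(V) = 4 - (3 + 1/(V + 3)) = 4 - (3 + 1/(3 + V)) = 4 + (-3 - 1/(3 + V)) = 1 - 1/(3 + V))
v(g, S) = S + g + (2 + g)/(3 + g) (v(g, S) = (g + S) + (2 + g)/(3 + g) = (S + g) + (2 + g)/(3 + g) = S + g + (2 + g)/(3 + g))
6577*v(m, 3) = 6577*((-1 + (3 - 4)*(1 + 3 - 4))/(3 - 4)) = 6577*((-1 - 1*0)/(-1)) = 6577*(-(-1 + 0)) = 6577*(-1*(-1)) = 6577*1 = 6577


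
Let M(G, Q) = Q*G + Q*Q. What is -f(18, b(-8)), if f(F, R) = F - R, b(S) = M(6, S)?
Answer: -2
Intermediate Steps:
M(G, Q) = Q² + G*Q (M(G, Q) = G*Q + Q² = Q² + G*Q)
b(S) = S*(6 + S)
-f(18, b(-8)) = -(18 - (-8)*(6 - 8)) = -(18 - (-8)*(-2)) = -(18 - 1*16) = -(18 - 16) = -1*2 = -2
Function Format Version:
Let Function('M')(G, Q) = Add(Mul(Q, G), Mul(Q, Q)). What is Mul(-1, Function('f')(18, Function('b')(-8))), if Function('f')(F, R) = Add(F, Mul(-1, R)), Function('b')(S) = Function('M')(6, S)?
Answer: -2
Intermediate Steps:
Function('M')(G, Q) = Add(Pow(Q, 2), Mul(G, Q)) (Function('M')(G, Q) = Add(Mul(G, Q), Pow(Q, 2)) = Add(Pow(Q, 2), Mul(G, Q)))
Function('b')(S) = Mul(S, Add(6, S))
Mul(-1, Function('f')(18, Function('b')(-8))) = Mul(-1, Add(18, Mul(-1, Mul(-8, Add(6, -8))))) = Mul(-1, Add(18, Mul(-1, Mul(-8, -2)))) = Mul(-1, Add(18, Mul(-1, 16))) = Mul(-1, Add(18, -16)) = Mul(-1, 2) = -2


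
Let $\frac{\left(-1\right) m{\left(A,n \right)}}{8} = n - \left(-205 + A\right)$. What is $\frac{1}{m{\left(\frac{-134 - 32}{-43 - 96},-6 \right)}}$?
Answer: $- \frac{139}{219960} \approx -0.00063193$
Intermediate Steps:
$m{\left(A,n \right)} = -1640 - 8 n + 8 A$ ($m{\left(A,n \right)} = - 8 \left(n - \left(-205 + A\right)\right) = - 8 \left(205 + n - A\right) = -1640 - 8 n + 8 A$)
$\frac{1}{m{\left(\frac{-134 - 32}{-43 - 96},-6 \right)}} = \frac{1}{-1640 - -48 + 8 \frac{-134 - 32}{-43 - 96}} = \frac{1}{-1640 + 48 + 8 \left(- \frac{166}{-139}\right)} = \frac{1}{-1640 + 48 + 8 \left(\left(-166\right) \left(- \frac{1}{139}\right)\right)} = \frac{1}{-1640 + 48 + 8 \cdot \frac{166}{139}} = \frac{1}{-1640 + 48 + \frac{1328}{139}} = \frac{1}{- \frac{219960}{139}} = - \frac{139}{219960}$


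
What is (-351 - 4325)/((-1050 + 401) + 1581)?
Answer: -1169/233 ≈ -5.0172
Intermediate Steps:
(-351 - 4325)/((-1050 + 401) + 1581) = -4676/(-649 + 1581) = -4676/932 = -4676*1/932 = -1169/233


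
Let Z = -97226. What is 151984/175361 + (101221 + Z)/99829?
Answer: 15872977931/17506113269 ≈ 0.90671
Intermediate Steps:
151984/175361 + (101221 + Z)/99829 = 151984/175361 + (101221 - 97226)/99829 = 151984*(1/175361) + 3995*(1/99829) = 151984/175361 + 3995/99829 = 15872977931/17506113269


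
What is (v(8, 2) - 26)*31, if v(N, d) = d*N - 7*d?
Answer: -744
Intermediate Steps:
v(N, d) = -7*d + N*d (v(N, d) = N*d - 7*d = -7*d + N*d)
(v(8, 2) - 26)*31 = (2*(-7 + 8) - 26)*31 = (2*1 - 26)*31 = (2 - 26)*31 = -24*31 = -744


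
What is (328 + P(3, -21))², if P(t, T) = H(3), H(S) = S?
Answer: 109561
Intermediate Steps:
P(t, T) = 3
(328 + P(3, -21))² = (328 + 3)² = 331² = 109561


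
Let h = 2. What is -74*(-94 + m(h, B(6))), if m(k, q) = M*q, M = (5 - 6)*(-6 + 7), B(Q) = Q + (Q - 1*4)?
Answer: 7548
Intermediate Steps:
B(Q) = -4 + 2*Q (B(Q) = Q + (Q - 4) = Q + (-4 + Q) = -4 + 2*Q)
M = -1 (M = -1*1 = -1)
m(k, q) = -q
-74*(-94 + m(h, B(6))) = -74*(-94 - (-4 + 2*6)) = -74*(-94 - (-4 + 12)) = -74*(-94 - 1*8) = -74*(-94 - 8) = -74*(-102) = 7548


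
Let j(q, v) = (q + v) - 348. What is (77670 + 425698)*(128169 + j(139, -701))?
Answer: 64058108312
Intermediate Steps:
j(q, v) = -348 + q + v
(77670 + 425698)*(128169 + j(139, -701)) = (77670 + 425698)*(128169 + (-348 + 139 - 701)) = 503368*(128169 - 910) = 503368*127259 = 64058108312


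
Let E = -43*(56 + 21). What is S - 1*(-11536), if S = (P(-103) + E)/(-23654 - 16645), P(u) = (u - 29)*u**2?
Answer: 466292963/40299 ≈ 11571.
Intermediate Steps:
P(u) = u**2*(-29 + u) (P(u) = (-29 + u)*u**2 = u**2*(-29 + u))
E = -3311 (E = -43*77 = -3311)
S = 1403699/40299 (S = ((-103)**2*(-29 - 103) - 3311)/(-23654 - 16645) = (10609*(-132) - 3311)/(-40299) = (-1400388 - 3311)*(-1/40299) = -1403699*(-1/40299) = 1403699/40299 ≈ 34.832)
S - 1*(-11536) = 1403699/40299 - 1*(-11536) = 1403699/40299 + 11536 = 466292963/40299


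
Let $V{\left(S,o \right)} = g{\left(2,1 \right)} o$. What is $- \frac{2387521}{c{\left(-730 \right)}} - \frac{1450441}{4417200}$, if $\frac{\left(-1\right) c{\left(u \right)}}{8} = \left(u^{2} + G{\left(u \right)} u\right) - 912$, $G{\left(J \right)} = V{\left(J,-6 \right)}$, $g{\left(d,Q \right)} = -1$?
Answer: $\frac{276502722511}{1165275028800} \approx 0.23729$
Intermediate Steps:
$V{\left(S,o \right)} = - o$
$G{\left(J \right)} = 6$ ($G{\left(J \right)} = \left(-1\right) \left(-6\right) = 6$)
$c{\left(u \right)} = 7296 - 48 u - 8 u^{2}$ ($c{\left(u \right)} = - 8 \left(\left(u^{2} + 6 u\right) - 912\right) = - 8 \left(-912 + u^{2} + 6 u\right) = 7296 - 48 u - 8 u^{2}$)
$- \frac{2387521}{c{\left(-730 \right)}} - \frac{1450441}{4417200} = - \frac{2387521}{7296 - -35040 - 8 \left(-730\right)^{2}} - \frac{1450441}{4417200} = - \frac{2387521}{7296 + 35040 - 4263200} - \frac{1450441}{4417200} = - \frac{2387521}{-4220864} - \frac{1450441}{4417200} = \left(-2387521\right) \left(- \frac{1}{4220864}\right) - \frac{1450441}{4417200} = \frac{2387521}{4220864} - \frac{1450441}{4417200} = \frac{276502722511}{1165275028800}$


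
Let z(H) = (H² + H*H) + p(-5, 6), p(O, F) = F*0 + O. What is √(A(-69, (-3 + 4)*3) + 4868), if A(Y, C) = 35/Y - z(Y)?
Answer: 4*I*√1383519/69 ≈ 68.187*I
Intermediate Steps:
p(O, F) = O (p(O, F) = 0 + O = O)
z(H) = -5 + 2*H² (z(H) = (H² + H*H) - 5 = (H² + H²) - 5 = 2*H² - 5 = -5 + 2*H²)
A(Y, C) = 5 - 2*Y² + 35/Y (A(Y, C) = 35/Y - (-5 + 2*Y²) = 35/Y + (5 - 2*Y²) = 5 - 2*Y² + 35/Y)
√(A(-69, (-3 + 4)*3) + 4868) = √((5 - 2*(-69)² + 35/(-69)) + 4868) = √((5 - 2*4761 + 35*(-1/69)) + 4868) = √((5 - 9522 - 35/69) + 4868) = √(-656708/69 + 4868) = √(-320816/69) = 4*I*√1383519/69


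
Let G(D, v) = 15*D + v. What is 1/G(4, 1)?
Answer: 1/61 ≈ 0.016393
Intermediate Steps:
G(D, v) = v + 15*D
1/G(4, 1) = 1/(1 + 15*4) = 1/(1 + 60) = 1/61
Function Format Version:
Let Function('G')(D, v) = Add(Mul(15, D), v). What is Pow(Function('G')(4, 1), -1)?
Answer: Rational(1, 61) ≈ 0.016393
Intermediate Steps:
Function('G')(D, v) = Add(v, Mul(15, D))
Pow(Function('G')(4, 1), -1) = Pow(Add(1, Mul(15, 4)), -1) = Pow(Add(1, 60), -1) = Pow(61, -1) = Rational(1, 61)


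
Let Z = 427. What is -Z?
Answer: -427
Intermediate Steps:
-Z = -1*427 = -427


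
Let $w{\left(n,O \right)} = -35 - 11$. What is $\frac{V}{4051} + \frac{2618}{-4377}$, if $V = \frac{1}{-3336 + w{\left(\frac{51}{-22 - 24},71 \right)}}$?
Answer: $- \frac{35867866253}{59967009714} \approx -0.59813$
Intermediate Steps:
$w{\left(n,O \right)} = -46$
$V = - \frac{1}{3382}$ ($V = \frac{1}{-3336 - 46} = \frac{1}{-3382} = - \frac{1}{3382} \approx -0.00029568$)
$\frac{V}{4051} + \frac{2618}{-4377} = - \frac{1}{3382 \cdot 4051} + \frac{2618}{-4377} = \left(- \frac{1}{3382}\right) \frac{1}{4051} + 2618 \left(- \frac{1}{4377}\right) = - \frac{1}{13700482} - \frac{2618}{4377} = - \frac{35867866253}{59967009714}$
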